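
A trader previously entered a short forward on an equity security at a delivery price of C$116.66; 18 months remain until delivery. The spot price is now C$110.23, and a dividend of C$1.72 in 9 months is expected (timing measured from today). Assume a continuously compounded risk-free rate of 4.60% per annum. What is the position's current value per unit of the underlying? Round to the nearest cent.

PV(remaining dividends) I = 1.72·e^(−0.0460·9/12) = 1.6617
Current forward F = (S − I)·e^(rT) = (110.23 − 1.6617)·e^(0.0460·18/12) = 108.5683 × 1.071436 = 116.3240
Value (long) = (F − K)·e^(−rT) = (116.3240 − 116.66) × 0.933327 = -0.3136
Short position value = −(long value) = C$0.31

C$0.31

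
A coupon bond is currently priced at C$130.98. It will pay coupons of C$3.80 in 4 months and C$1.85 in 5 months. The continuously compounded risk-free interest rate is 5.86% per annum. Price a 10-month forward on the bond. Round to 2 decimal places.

PV(coupons) I = 3.80·e^(−0.0586·4/12) + 1.85·e^(−0.0586·5/12)
I = 3.7265 + 1.8054 = 5.5319
F = (S − I)·e^(rT) = (130.98 − 5.5319) · e^(0.0586·10/12)
= 125.4481 · e^0.048833 = 125.4481 × 1.050045 = C$131.73

C$131.73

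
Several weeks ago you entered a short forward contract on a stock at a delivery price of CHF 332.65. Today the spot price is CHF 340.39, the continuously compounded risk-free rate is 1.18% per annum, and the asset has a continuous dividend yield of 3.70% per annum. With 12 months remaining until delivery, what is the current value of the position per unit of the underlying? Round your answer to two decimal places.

CHF 0.72

Current fair forward for the remaining 12 months: F = S·e^((r − q)·T), (r − q) = 0.0118 − 0.0370 = -0.0252
F = 340.39 · e^(-0.0252 × 12/12) = 340.39 × 0.975115 = 331.9194
Value of long forward = (F − K)·e^(−rT) = (331.9194 − 332.65) · e^(−0.0118·12/12)
= -0.7306 × 0.988269 = -0.72
Short position value = −(long value) = CHF 0.72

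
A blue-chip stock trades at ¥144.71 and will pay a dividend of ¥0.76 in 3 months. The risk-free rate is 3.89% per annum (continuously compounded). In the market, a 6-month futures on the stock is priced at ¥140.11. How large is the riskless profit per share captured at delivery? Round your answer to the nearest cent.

PV(dividends) I = 0.76·e^(−0.0389·3/12) = 0.7526
Fair futures F* = (S − I)·e^(rT) = (144.71 − 0.7526)·e^0.019450 = 143.9574 × 1.019640 = 146.7847
Market ¥140.11 < fair 146.7847: forward underpriced → reverse cash-and-carry (short the stock, invest proceeds at r, pay the dividends, go long the forward).
Profit at T = |F_mkt − F*| = |140.11 − 146.7847| = ¥6.67 per share

¥6.67 per share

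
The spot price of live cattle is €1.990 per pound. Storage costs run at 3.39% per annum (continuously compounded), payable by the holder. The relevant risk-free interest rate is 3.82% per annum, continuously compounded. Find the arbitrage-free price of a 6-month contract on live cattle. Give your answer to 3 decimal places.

Net carry = r + u − y = 0.0382 + 0.0339 − 0.0000 = 0.0721
F = S·e^((r+u−y)T) = 1.990 · e^(0.0721 × 6/12) = 1.990 · e^0.036050
= 1.990 × 1.036708 = €2.063 per pound

€2.063 per pound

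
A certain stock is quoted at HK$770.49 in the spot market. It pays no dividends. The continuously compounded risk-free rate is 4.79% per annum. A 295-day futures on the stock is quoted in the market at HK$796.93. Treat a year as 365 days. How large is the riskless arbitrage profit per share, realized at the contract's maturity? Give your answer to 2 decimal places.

HK$3.97 per share

Fair futures: F* = S·e^(carry·T), with carry = r = 0.0479
F* = 770.49 · e^(0.0479 × 295/365) = 770.49 · e^0.038714 = 770.49 × 1.039473 = HK$800.9036
Market HK$796.93 < fair HK$800.9036: forward underpriced → reverse cash-and-carry (short spot, go long the forward).
At maturity, profit = |F_mkt − F*| = |796.93 − 800.9036| = HK$3.97 per share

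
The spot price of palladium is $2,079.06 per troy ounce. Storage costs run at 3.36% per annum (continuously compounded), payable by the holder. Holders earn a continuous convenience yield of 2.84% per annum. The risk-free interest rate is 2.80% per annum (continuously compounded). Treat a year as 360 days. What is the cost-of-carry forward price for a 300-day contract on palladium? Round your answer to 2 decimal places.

$2,137.38 per troy ounce

Net carry = r + u − y = 0.0280 + 0.0336 − 0.0284 = 0.0332
F = S·e^((r+u−y)T) = 2079.06 · e^(0.0332 × 300/360) = 2079.06 · e^0.02766667
= 2079.06 × 1.02805295 = $2,137.38 per troy ounce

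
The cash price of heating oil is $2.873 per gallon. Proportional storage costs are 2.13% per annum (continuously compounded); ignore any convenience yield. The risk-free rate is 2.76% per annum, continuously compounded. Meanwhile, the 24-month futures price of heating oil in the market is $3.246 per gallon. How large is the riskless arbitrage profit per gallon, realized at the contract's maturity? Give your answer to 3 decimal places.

Fair futures: F* = S·e^(carry·T), with carry = (r + u) = 0.0276 + 0.0213 = 0.0489
F* = 2.873 · e^(0.0489 × 24/12) = 2.873 · e^0.097800 = 2.873 × 1.102742 = $3.1682
Market $3.246 > fair $3.1682: forward overpriced → cash-and-carry (buy spot, short the forward).
At maturity, profit = |F_mkt − F*| = |3.246 − 3.1682| = $0.078 per gallon

$0.078 per gallon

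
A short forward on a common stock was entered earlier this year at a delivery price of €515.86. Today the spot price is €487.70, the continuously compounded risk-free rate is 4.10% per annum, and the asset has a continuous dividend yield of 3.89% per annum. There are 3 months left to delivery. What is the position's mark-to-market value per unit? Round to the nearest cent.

Current fair forward for the remaining 3 months: F = S·e^((r − q)·T), (r − q) = 0.0410 − 0.0389 = 0.0021
F = 487.70 · e^(0.0021 × 3/12) = 487.70 × 1.000525 = 487.9560
Value of long forward = (F − K)·e^(−rT) = (487.9560 − 515.86) · e^(−0.0410·3/12)
= -27.9040 × 0.989802 = -27.62
Short position value = −(long value) = €27.62

€27.62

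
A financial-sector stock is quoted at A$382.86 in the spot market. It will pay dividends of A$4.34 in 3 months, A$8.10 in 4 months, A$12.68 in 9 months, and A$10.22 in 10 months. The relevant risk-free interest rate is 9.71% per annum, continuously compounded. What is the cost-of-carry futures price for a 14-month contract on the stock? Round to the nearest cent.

A$391.50

PV(dividends) I = 4.34·e^(−0.0971·3/12) + 8.10·e^(−0.0971·4/12) + 12.68·e^(−0.0971·9/12) + 10.22·e^(−0.0971·10/12)
I = 4.2359 + 7.8420 + 11.7894 + 9.4256 = 33.2929
F = (S − I)·e^(rT) = (382.86 − 33.2929) · e^(0.0971·14/12)
= 349.5671 · e^0.113283 = 349.5671 × 1.119949 = A$391.50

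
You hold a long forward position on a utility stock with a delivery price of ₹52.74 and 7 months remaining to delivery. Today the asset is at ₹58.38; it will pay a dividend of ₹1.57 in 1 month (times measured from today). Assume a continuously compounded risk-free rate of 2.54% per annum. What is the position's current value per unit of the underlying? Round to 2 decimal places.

₹4.85

PV(remaining dividends) I = 1.57·e^(−0.0254·1/12) = 1.5667
Current forward F = (S − I)·e^(rT) = (58.38 − 1.5667)·e^(0.0254·7/12) = 56.8133 × 1.014927 = 57.6614
Value (long) = (F − K)·e^(−rT) = (57.6614 − 52.74) × 0.985293 = 4.8490
Value = ₹4.85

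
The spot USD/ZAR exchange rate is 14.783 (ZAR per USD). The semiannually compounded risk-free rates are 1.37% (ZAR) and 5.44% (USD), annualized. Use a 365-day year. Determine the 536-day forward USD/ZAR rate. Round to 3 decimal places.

13.939

By covered interest parity, F = S · (1+r_ZAR/2)^(2T) / (1+r_USD/2)^(2T)
= 14.783 × 1.020252 / 1.082008 = 14.783 × 0.942925
F = 13.939 ZAR per USD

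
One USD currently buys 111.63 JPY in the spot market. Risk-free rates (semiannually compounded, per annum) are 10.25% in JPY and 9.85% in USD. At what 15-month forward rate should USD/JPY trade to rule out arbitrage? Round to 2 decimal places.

112.16

By covered interest parity, F = S · (1+r_JPY/2)^(2T) / (1+r_USD/2)^(2T)
= 111.63 × 1.133092 / 1.127710 = 111.63 × 1.004773
F = 112.16 JPY per USD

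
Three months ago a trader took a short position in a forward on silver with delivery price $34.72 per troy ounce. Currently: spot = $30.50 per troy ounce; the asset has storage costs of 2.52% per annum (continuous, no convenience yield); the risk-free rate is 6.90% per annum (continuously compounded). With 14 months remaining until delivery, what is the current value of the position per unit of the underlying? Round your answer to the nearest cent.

$0.62 per troy ounce

Current fair forward for the remaining 14 months: F = S·e^((r + u)·T), (r + u) = 0.0690 + 0.0252 = 0.0942
F = 30.50 · e^(0.0942 × 14/12) = 30.50 × 1.116166 = 34.0431
Value of long forward = (F − K)·e^(−rT) = (34.0431 − 34.72) · e^(−0.0690·14/12)
= -0.6769 × 0.922655 = -0.62
Short position value = −(long value) = $0.62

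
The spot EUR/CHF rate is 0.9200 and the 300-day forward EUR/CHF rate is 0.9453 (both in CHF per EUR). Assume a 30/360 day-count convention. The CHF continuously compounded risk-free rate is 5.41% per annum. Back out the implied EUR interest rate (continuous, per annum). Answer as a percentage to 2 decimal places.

2.15%

F = S·e^((r_CHF − r_EUR)T) ⇒ r_EUR = r_CHF − ln(F/S)/T
ln(0.9453/0.9200) = 0.027129; /(300/360) = 0.032555
r_EUR = 0.0541 − 0.032555 = 0.021545
r_EUR = 2.15%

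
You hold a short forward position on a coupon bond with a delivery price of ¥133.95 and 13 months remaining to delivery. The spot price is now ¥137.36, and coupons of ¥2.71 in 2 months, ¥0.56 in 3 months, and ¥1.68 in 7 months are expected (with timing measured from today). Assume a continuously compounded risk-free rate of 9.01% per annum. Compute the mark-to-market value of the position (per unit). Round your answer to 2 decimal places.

-¥11.06

PV(remaining coupons) I = 2.71·e^(−0.0901·2/12) + 0.56·e^(−0.0901·3/12) + 1.68·e^(−0.0901·7/12) = 4.8111
Current forward F = (S − I)·e^(rT) = (137.36 − 4.8111)·e^(0.0901·13/12) = 132.5489 × 1.102531 = 146.1393
Value (long) = (F − K)·e^(−rT) = (146.1393 − 133.95) × 0.907004 = 11.0557
Short position value = −(long value) = -¥11.06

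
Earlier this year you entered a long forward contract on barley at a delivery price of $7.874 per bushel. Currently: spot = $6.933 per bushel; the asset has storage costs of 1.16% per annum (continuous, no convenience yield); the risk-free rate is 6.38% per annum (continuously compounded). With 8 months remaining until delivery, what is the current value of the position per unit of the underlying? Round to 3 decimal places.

-$0.559 per bushel

Current fair forward for the remaining 8 months: F = S·e^((r + u)·T), (r + u) = 0.0638 + 0.0116 = 0.0754
F = 6.933 · e^(0.0754 × 8/12) = 6.933 × 1.051551 = 7.2904
Value of long forward = (F − K)·e^(−rT) = (7.2904 − 7.874) · e^(−0.0638·8/12)
= -0.5836 × 0.958359 = -0.559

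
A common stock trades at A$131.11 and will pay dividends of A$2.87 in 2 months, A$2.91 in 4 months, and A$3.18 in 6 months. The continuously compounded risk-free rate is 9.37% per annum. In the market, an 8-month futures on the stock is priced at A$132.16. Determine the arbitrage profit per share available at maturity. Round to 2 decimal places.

A$1.84 per share

PV(dividends) I = 2.87·e^(−0.0937·2/12) + 2.91·e^(−0.0937·4/12) + 3.18·e^(−0.0937·6/12) = 8.6805
Fair futures F* = (S − I)·e^(rT) = (131.11 − 8.6805)·e^0.062467 = 122.4295 × 1.064459 = 130.3212
Market A$132.16 > fair 130.3212: forward overpriced → cash-and-carry (borrow at r, buy the stock and collect the dividends, short the forward).
Profit at T = |F_mkt − F*| = |132.16 − 130.3212| = A$1.84 per share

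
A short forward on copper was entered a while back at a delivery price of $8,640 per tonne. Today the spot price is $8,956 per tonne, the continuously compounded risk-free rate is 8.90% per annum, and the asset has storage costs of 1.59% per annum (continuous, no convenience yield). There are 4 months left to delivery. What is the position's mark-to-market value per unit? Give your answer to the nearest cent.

Current fair forward for the remaining 4 months: F = S·e^((r + u)·T), (r + u) = 0.0890 + 0.0159 = 0.1049
F = 8956 · e^(0.1049 × 4/12) = 8956 × 1.03558519 = 9274.7010
Value of long forward = (F − K)·e^(−rT) = (9274.7010 − 8640) · e^(−0.0890·4/12)
= 634.7010 × 0.97076907 = 616.15
Short position value = −(long value) = -$616.15

-$616.15 per tonne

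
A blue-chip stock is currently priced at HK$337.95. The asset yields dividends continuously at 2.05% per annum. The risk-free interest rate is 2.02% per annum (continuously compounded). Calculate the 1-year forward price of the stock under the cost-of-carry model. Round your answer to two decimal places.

F = S·e^((r − q)T) = 337.95 · e^((0.0202 − 0.0205) × 1)
= 337.95 · e^-0.000300 = 337.95 × 0.999700
F = HK$337.85

HK$337.85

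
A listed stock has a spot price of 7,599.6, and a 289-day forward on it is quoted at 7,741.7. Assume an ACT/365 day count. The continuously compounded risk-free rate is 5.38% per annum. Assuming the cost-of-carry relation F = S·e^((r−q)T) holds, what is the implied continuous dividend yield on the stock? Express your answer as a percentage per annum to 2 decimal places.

From F = S·e^((r−q)T): (r − q) = ln(F/S)/T
ln(7741.7/7599.6) = ln(1.018698) = 0.018525
(r − q) = 0.018525 / (289/365) = 0.023397
q = r − ln(F/S)/T = 0.0538 − 0.023397 = 0.030403
q = 3.04%

3.04%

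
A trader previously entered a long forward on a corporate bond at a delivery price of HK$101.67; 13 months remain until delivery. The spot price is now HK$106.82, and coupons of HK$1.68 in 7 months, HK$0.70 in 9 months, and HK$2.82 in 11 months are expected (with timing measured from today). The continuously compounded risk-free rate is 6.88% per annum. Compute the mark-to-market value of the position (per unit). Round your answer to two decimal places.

PV(remaining coupons) I = 1.68·e^(−0.0688·7/12) + 0.70·e^(−0.0688·9/12) + 2.82·e^(−0.0688·11/12) = 4.9264
Current forward F = (S − I)·e^(rT) = (106.82 − 4.9264)·e^(0.0688·13/12) = 101.8936 × 1.077381 = 109.7782
Value (long) = (F − K)·e^(−rT) = (109.7782 − 101.67) × 0.928177 = 7.5258
Value = HK$7.53

HK$7.53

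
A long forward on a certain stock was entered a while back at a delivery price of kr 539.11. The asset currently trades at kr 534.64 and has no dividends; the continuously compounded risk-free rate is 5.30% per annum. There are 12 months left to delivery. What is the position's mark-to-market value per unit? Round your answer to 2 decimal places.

kr 23.36

Current fair forward for the remaining 12 months: F = S·e^(r·T), r = 0.0530
F = 534.64 · e^(0.0530 × 12/12) = 534.64 × 1.054430 = 563.7405
Value of long forward = (F − K)·e^(−rT) = (563.7405 − 539.11) · e^(−0.0530·12/12)
= 24.6305 × 0.948380 = 23.36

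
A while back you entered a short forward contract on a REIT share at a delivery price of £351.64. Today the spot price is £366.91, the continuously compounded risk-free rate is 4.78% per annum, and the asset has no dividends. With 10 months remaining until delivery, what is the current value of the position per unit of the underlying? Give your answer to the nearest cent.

-£29.00

Current fair forward for the remaining 10 months: F = S·e^(r·T), r = 0.0478
F = 366.91 · e^(0.0478 × 10/12) = 366.91 × 1.040637 = 381.8201
Value of long forward = (F − K)·e^(−rT) = (381.8201 − 351.64) · e^(−0.0478·10/12)
= 30.1801 × 0.960950 = 29.00
Short position value = −(long value) = -£29.00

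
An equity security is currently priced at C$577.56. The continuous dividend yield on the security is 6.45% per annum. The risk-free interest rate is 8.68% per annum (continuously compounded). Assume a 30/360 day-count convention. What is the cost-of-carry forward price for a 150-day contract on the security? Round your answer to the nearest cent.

C$582.95

F = S·e^((r − q)T) = 577.56 · e^((0.0868 − 0.0645) × 150/360)
= 577.56 · e^0.009292 = 577.56 × 1.009335
F = C$582.95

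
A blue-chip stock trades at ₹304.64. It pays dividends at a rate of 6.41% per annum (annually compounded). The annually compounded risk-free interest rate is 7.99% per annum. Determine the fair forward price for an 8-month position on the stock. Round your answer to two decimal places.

F = S · (1+r)^T / (1+q)^T
= 304.64 × 1.052581 / 1.042289 = 304.64 × 1.009874
F = ₹307.65

₹307.65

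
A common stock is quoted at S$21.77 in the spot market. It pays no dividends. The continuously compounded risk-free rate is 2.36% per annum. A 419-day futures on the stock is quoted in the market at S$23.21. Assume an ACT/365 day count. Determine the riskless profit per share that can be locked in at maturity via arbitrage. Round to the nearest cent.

S$0.84 per share

Fair futures: F* = S·e^(carry·T), with carry = r = 0.0236
F* = 21.77 · e^(0.0236 × 419/365) = 21.77 · e^0.027092 = 21.77 × 1.027462 = S$22.3678
Market S$23.21 > fair S$22.3678: forward overpriced → cash-and-carry (buy spot, short the forward).
At maturity, profit = |F_mkt − F*| = |23.21 − 22.3678| = S$0.84 per share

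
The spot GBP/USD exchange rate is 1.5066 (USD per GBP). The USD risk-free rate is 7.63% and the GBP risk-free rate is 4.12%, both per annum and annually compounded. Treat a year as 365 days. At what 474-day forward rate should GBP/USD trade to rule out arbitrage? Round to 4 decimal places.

1.5729

By covered interest parity, F = S · (1+r_USD)^T / (1+r_GBP)^T
= 1.5066 × 1.100195 / 1.053830 = 1.5066 × 1.043997
F = 1.5729 USD per GBP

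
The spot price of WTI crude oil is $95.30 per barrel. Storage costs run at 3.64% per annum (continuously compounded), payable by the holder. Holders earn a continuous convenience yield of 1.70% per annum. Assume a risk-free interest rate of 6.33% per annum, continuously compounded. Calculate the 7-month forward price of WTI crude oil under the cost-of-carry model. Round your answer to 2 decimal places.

Net carry = r + u − y = 0.0633 + 0.0364 − 0.0170 = 0.0827
F = S·e^((r+u−y)T) = 95.30 · e^(0.0827 × 7/12) = 95.30 · e^0.048242
= 95.30 × 1.049425 = $100.01 per barrel

$100.01 per barrel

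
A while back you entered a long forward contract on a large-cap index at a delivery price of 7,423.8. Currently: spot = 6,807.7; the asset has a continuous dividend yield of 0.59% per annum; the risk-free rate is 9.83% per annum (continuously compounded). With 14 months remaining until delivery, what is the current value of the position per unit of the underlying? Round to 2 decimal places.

Current fair forward for the remaining 14 months: F = S·e^((r − q)·T), (r − q) = 0.0983 − 0.0059 = 0.0924
F = 6807.7 · e^(0.0924 × 14/12) = 6807.7 × 1.11382496 = 7582.5862
Value of long forward = (F − K)·e^(−rT) = (7582.5862 − 7423.8) · e^(−0.0983·14/12)
= 158.7862 × 0.89164845 = 141.58

141.58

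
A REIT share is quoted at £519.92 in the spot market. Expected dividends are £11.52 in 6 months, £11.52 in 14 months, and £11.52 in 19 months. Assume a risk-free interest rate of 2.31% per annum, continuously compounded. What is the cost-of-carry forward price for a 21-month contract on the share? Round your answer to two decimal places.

PV(dividends) I = 11.52·e^(−0.0231·6/12) + 11.52·e^(−0.0231·14/12) + 11.52·e^(−0.0231·19/12)
I = 11.3877 + 11.2137 + 11.1063 = 33.7077
F = (S − I)·e^(rT) = (519.92 − 33.7077) · e^(0.0231·21/12)
= 486.2123 · e^0.040425 = 486.2123 × 1.041253 = £506.27

£506.27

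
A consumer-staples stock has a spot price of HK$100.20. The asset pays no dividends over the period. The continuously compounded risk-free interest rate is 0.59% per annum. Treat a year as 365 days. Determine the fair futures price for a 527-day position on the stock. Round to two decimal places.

F = S·e^(rT) = 100.20 · e^(0.0059 × 527/365)
= 100.20 · e^0.008519 = 100.20 × 1.008555
F = HK$101.06

HK$101.06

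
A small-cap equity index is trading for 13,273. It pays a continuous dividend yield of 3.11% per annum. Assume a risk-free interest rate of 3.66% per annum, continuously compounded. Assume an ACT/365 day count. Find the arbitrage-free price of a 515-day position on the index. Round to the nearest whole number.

13,376

F = S·e^((r − q)T) = 13273 · e^((0.0366 − 0.0311) × 515/365)
= 13273 · e^0.007760 = 13273 × 1.007790
F = 13,376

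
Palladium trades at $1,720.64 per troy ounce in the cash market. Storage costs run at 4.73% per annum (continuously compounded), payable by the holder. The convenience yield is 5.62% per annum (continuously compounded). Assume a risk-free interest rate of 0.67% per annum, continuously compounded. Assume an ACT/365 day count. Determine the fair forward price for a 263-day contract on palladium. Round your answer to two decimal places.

$1,717.91 per troy ounce

Net carry = r + u − y = 0.0067 + 0.0473 − 0.0562 = -0.0022
F = S·e^((r+u−y)T) = 1720.64 · e^(-0.0022 × 263/365) = 1720.64 · e^-0.00158521
= 1720.64 × 0.99841605 = $1,717.91 per troy ounce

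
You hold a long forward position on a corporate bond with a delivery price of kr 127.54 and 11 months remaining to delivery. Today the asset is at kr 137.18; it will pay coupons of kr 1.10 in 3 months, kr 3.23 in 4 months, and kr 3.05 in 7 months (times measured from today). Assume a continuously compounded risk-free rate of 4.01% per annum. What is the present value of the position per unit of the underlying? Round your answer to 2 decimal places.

PV(remaining coupons) I = 1.10·e^(−0.0401·3/12) + 3.23·e^(−0.0401·4/12) + 3.05·e^(−0.0401·7/12) = 7.2556
Current forward F = (S − I)·e^(rT) = (137.18 − 7.2556)·e^(0.0401·11/12) = 129.9244 × 1.037442 = 134.7890
Value (long) = (F − K)·e^(−rT) = (134.7890 − 127.54) × 0.963909 = 6.9874
Value = kr 6.99

kr 6.99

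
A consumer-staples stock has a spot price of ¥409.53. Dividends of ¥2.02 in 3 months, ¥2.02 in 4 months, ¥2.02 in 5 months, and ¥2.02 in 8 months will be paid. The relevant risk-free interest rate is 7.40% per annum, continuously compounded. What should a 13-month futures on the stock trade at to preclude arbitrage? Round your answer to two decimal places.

¥435.22

PV(dividends) I = 2.02·e^(−0.0740·3/12) + 2.02·e^(−0.0740·4/12) + 2.02·e^(−0.0740·5/12) + 2.02·e^(−0.0740·8/12)
I = 1.9830 + 1.9708 + 1.9587 + 1.9228 = 7.8353
F = (S − I)·e^(rT) = (409.53 − 7.8353) · e^(0.0740·13/12)
= 401.6947 · e^0.080167 = 401.6947 × 1.083468 = ¥435.22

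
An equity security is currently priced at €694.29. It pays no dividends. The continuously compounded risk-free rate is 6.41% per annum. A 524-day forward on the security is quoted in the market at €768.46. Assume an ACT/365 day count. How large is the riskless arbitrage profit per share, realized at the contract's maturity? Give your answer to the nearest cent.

Fair forward: F* = S·e^(carry·T), with carry = r = 0.0641
F* = 694.29 · e^(0.0641 × 524/365) = 694.29 · e^0.092023 = 694.29 × 1.096390 = €761.2126
Market €768.46 > fair €761.2126: forward overpriced → cash-and-carry (buy spot, short the forward).
At maturity, profit = |F_mkt − F*| = |768.46 − 761.2126| = €7.25 per share

€7.25 per share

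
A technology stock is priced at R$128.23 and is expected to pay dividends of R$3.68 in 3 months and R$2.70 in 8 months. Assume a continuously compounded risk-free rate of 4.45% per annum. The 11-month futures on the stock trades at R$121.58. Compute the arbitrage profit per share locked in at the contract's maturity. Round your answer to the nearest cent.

R$5.47 per share

PV(dividends) I = 3.68·e^(−0.0445·3/12) + 2.70·e^(−0.0445·8/12) = 6.2604
Fair futures F* = (S − I)·e^(rT) = (128.23 − 6.2604)·e^0.040792 = 121.9696 × 1.041635 = 127.0478
Market R$121.58 < fair 127.0478: forward underpriced → reverse cash-and-carry (short the stock, invest proceeds at r, pay the dividends, go long the forward).
Profit at T = |F_mkt − F*| = |121.58 − 127.0478| = R$5.47 per share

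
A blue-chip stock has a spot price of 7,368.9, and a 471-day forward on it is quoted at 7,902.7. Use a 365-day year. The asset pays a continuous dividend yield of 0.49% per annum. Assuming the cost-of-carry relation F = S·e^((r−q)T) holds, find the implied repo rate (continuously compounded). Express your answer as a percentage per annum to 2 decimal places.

5.91%

From F = S·e^((r−q)T): (r − q) = ln(F/S)/T
ln(7902.7/7368.9) = ln(1.072440) = 0.069936
(r − q) = 0.069936 / (471/365) = 0.054197
r = ln(F/S)/T + q = 0.054197 + 0.0049 = 0.059097
r = 5.91%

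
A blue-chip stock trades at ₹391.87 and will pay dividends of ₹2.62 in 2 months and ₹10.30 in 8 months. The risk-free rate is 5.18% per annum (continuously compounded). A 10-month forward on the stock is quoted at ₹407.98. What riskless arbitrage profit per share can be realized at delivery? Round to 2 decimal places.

PV(dividends) I = 2.62·e^(−0.0518·2/12) + 10.30·e^(−0.0518·8/12) = 12.5479
Fair forward F* = (S − I)·e^(rT) = (391.87 − 12.5479)·e^0.043167 = 379.3221 × 1.044112 = 396.0548
Market ₹407.98 > fair 396.0548: forward overpriced → cash-and-carry (borrow at r, buy the stock and collect the dividends, short the forward).
Profit at T = |F_mkt − F*| = |407.98 − 396.0548| = ₹11.93 per share

₹11.93 per share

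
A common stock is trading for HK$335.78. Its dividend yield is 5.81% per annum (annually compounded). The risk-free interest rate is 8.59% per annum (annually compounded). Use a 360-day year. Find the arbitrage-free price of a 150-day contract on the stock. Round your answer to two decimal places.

HK$339.43

F = S · (1+r)^T / (1+q)^T
= 335.78 × 1.034933 / 1.023810 = 335.78 × 1.010864
F = HK$339.43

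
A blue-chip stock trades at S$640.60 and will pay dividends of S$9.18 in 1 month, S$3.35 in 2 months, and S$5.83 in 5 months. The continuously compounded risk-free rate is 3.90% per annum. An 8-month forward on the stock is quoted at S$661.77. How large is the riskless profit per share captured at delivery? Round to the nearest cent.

S$22.99 per share

PV(dividends) I = 9.18·e^(−0.0390·1/12) + 3.35·e^(−0.0390·2/12) + 5.83·e^(−0.0390·5/12) = 18.2145
Fair forward F* = (S − I)·e^(rT) = (640.60 − 18.2145)·e^0.026000 = 622.3855 × 1.026341 = 638.7798
Market S$661.77 > fair 638.7798: forward overpriced → cash-and-carry (borrow at r, buy the stock and collect the dividends, short the forward).
Profit at T = |F_mkt − F*| = |661.77 − 638.7798| = S$22.99 per share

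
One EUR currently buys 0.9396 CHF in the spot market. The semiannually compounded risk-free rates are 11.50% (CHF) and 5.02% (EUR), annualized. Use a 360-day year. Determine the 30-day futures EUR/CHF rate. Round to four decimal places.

By covered interest parity, F = S · (1+r_CHF/2)^(2T) / (1+r_EUR/2)^(2T)
= 0.9396 × 1.009361 / 1.004140 = 0.9396 × 1.005199
F = 0.9445 CHF per EUR

0.9445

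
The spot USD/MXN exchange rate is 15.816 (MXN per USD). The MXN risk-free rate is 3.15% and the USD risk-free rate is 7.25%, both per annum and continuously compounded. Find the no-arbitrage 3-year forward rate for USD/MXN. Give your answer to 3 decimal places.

F = S·e^((r_MXN − r_USD)T) = 15.816 · e^((0.0315 − 0.0725) × 3)
= 15.816 · e^-0.123000 = 15.816 × 0.884264
F = 13.986 MXN per USD

13.986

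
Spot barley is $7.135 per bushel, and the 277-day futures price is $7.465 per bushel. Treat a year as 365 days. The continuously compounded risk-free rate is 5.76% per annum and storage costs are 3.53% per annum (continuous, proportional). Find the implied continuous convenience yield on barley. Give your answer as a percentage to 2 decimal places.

F = S·e^((r+u−y)T) ⇒ (r+u−y) = ln(F/S)/T
ln(7.465/7.135) = 0.045213; /T ⇒ 0.059577
y = r + u − ln(F/S)/T = 0.0576 + 0.0353 − 0.059577 = 0.033323
y = 3.33%

3.33%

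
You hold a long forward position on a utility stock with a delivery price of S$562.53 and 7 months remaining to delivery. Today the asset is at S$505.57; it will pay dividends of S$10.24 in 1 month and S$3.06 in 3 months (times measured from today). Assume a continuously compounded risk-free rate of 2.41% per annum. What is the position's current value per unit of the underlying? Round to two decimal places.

PV(remaining dividends) I = 10.24·e^(−0.0241·1/12) + 3.06·e^(−0.0241·3/12) = 13.2611
Current forward F = (S − I)·e^(rT) = (505.57 − 13.2611)·e^(0.0241·7/12) = 492.3089 × 1.014158 = 499.2790
Value (long) = (F − K)·e^(−rT) = (499.2790 − 562.53) × 0.986040 = -62.3680
Value = -S$62.37

-S$62.37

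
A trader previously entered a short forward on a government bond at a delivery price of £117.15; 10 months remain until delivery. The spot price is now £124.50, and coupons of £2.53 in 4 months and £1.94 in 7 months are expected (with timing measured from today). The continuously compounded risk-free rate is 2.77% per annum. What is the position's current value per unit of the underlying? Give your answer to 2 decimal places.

PV(remaining coupons) I = 2.53·e^(−0.0277·4/12) + 1.94·e^(−0.0277·7/12) = 4.4157
Current forward F = (S − I)·e^(rT) = (124.50 − 4.4157)·e^(0.0277·10/12) = 120.0843 × 1.023352 = 122.8885
Value (long) = (F − K)·e^(−rT) = (122.8885 − 117.15) × 0.977181 = 5.6076
Short position value = −(long value) = -£5.61

-£5.61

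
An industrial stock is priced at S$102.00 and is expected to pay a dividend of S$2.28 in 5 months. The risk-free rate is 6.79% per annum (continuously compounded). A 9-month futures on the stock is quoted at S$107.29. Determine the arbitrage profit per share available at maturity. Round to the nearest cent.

PV(dividends) I = 2.28·e^(−0.0679·5/12) = 2.2164
Fair futures F* = (S − I)·e^(rT) = (102.00 − 2.2164)·e^0.050925 = 99.7836 × 1.052244 = 104.9967
Market S$107.29 > fair 104.9967: forward overpriced → cash-and-carry (borrow at r, buy the stock and collect the dividends, short the forward).
Profit at T = |F_mkt − F*| = |107.29 − 104.9967| = S$2.29 per share

S$2.29 per share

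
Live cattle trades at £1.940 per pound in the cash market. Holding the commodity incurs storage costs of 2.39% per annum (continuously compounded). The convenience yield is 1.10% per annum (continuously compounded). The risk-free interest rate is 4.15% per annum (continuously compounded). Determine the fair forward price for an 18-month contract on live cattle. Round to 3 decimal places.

Net carry = r + u − y = 0.0415 + 0.0239 − 0.0110 = 0.0544
F = S·e^((r+u−y)T) = 1.940 · e^(0.0544 × 18/12) = 1.940 · e^0.081600
= 1.940 × 1.085022 = £2.105 per pound

£2.105 per pound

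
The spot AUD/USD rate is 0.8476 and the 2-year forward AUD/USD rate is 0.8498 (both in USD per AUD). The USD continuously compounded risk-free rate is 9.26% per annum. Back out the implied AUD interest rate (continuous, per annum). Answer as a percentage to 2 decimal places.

9.13%

F = S·e^((r_USD − r_AUD)T) ⇒ r_AUD = r_USD − ln(F/S)/T
ln(0.8498/0.8476) = 0.002592; /(2) = 0.001296
r_AUD = 0.0926 − 0.001296 = 0.091304
r_AUD = 9.13%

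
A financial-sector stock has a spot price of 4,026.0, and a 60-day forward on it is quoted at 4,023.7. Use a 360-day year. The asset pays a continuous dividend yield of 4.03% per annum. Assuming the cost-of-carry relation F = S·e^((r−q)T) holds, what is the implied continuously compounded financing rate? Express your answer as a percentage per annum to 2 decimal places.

From F = S·e^((r−q)T): (r − q) = ln(F/S)/T
ln(4023.7/4026.0) = ln(0.999429) = -0.000571
(r − q) = -0.000571 / (60/360) = -0.003426
r = ln(F/S)/T + q = -0.003426 + 0.0403 = 0.036874
r = 3.69%

3.69%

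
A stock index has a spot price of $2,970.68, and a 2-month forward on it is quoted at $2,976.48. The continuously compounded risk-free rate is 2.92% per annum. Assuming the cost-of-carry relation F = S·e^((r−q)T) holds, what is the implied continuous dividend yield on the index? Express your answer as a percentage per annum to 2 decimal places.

1.75%

From F = S·e^((r−q)T): (r − q) = ln(F/S)/T
ln(2976.48/2970.68) = ln(1.001952) = 0.001950
(r − q) = 0.001950 / (2/12) = 0.011700
q = r − ln(F/S)/T = 0.0292 − 0.011700 = 0.017500
q = 1.75%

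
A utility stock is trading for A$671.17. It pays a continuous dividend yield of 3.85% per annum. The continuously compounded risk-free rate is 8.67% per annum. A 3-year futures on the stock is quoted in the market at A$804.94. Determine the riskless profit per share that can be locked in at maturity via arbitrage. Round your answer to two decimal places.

Fair futures: F* = S·e^(carry·T), with carry = (r − q) = 0.0867 − 0.0385 = 0.0482
F* = 671.17 · e^(0.0482 × 3) = 671.17 · e^0.144600 = 671.17 × 1.155577 = A$775.5886
Market A$804.94 > fair A$775.5886: forward overpriced → cash-and-carry (buy spot, short the forward).
At maturity, profit = |F_mkt − F*| = |804.94 − 775.5886| = A$29.35 per share

A$29.35 per share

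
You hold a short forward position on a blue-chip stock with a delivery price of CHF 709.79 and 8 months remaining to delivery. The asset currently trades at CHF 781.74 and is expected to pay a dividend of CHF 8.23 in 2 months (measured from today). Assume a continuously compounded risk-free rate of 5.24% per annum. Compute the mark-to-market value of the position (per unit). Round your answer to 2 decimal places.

PV(remaining dividends) I = 8.23·e^(−0.0524·2/12) = 8.1584
Current forward F = (S − I)·e^(rT) = (781.74 − 8.1584)·e^(0.0524·8/12) = 773.5816 × 1.035551 = 801.0832
Value (long) = (F − K)·e^(−rT) = (801.0832 − 709.79) × 0.965670 = 88.1591
Short position value = −(long value) = -CHF 88.16

-CHF 88.16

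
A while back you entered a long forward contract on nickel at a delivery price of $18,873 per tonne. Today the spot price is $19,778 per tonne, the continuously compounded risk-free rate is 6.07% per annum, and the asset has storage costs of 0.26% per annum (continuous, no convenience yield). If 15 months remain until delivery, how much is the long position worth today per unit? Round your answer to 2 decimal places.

Current fair forward for the remaining 15 months: F = S·e^((r + u)·T), (r + u) = 0.0607 + 0.0026 = 0.0633
F = 19778 · e^(0.0633 × 15/12) = 19778 × 1.08233961 = 21406.5128
Value of long forward = (F − K)·e^(−rT) = (21406.5128 − 18873) · e^(−0.0607·15/12)
= 2533.5128 × 0.92693207 = 2348.39

$2348.39 per tonne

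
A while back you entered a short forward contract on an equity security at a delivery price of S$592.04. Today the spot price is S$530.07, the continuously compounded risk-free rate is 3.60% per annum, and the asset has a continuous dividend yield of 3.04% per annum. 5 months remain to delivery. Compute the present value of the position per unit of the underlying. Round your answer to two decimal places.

S$59.83

Current fair forward for the remaining 5 months: F = S·e^((r − q)·T), (r − q) = 0.0360 − 0.0304 = 0.0056
F = 530.07 · e^(0.0056 × 5/12) = 530.07 × 1.002336 = 531.3082
Value of long forward = (F − K)·e^(−rT) = (531.3082 − 592.04) · e^(−0.0360·5/12)
= -60.7318 × 0.985112 = -59.83
Short position value = −(long value) = S$59.83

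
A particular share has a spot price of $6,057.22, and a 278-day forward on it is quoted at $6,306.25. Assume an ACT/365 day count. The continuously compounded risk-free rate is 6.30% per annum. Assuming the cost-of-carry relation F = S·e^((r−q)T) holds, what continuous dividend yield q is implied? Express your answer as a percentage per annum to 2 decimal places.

1.01%

From F = S·e^((r−q)T): (r − q) = ln(F/S)/T
ln(6306.25/6057.22) = ln(1.041113) = 0.040290
(r − q) = 0.040290 / (278/365) = 0.052899
q = r − ln(F/S)/T = 0.0630 − 0.052899 = 0.010101
q = 1.01%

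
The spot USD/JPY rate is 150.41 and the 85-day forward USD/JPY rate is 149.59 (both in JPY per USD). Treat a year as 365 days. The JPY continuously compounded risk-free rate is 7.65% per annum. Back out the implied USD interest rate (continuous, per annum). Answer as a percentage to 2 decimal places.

F = S·e^((r_JPY − r_USD)T) ⇒ r_USD = r_JPY − ln(F/S)/T
ln(149.59/150.41) = -0.005467; /(85/365) = -0.023476
r_USD = 0.0765 + 0.023476 = 0.099976
r_USD = 10.00%

10.00%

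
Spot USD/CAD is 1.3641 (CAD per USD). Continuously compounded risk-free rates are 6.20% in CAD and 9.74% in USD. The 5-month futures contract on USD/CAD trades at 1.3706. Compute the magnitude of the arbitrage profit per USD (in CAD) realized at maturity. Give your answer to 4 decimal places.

Fair futures: F* = S·e^(carry·T), with carry = (r_CAD − r_USD) = 0.0620 − 0.0974 = -0.0354
F* = 1.3641 · e^(-0.0354 × 5/12) = 1.3641 · e^-0.014750 = 1.3641 × 0.985358 = 1.3441
Market 1.3706 > fair 1.3441: forward overpriced → cash-and-carry (buy spot, short the forward).
At maturity, profit = |F_mkt − F*| = |1.3706 − 1.3441| = 0.0265 per USD (in CAD)

0.0265 per USD (in CAD)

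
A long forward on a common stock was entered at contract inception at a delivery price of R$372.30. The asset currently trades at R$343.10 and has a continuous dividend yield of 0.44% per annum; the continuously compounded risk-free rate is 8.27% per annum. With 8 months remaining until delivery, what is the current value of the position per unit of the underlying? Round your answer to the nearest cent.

Current fair forward for the remaining 8 months: F = S·e^((r − q)·T), (r − q) = 0.0827 − 0.0044 = 0.0783
F = 343.10 · e^(0.0783 × 8/12) = 343.10 × 1.053586 = 361.4854
Value of long forward = (F − K)·e^(−rT) = (361.4854 − 372.30) · e^(−0.0827·8/12)
= -10.8146 × 0.946359 = -10.23

-R$10.23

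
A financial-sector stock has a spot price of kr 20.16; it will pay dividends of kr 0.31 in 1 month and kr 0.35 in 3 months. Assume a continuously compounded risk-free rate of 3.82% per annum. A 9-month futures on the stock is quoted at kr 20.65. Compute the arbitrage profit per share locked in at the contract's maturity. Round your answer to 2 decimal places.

PV(dividends) I = 0.31·e^(−0.0382·1/12) + 0.35·e^(−0.0382·3/12) = 0.6557
Fair futures F* = (S − I)·e^(rT) = (20.16 − 0.6557)·e^0.028650 = 19.5043 × 1.029064 = 20.0712
Market kr 20.65 > fair 20.0712: forward overpriced → cash-and-carry (borrow at r, buy the stock and collect the dividends, short the forward).
Profit at T = |F_mkt − F*| = |20.65 − 20.0712| = kr 0.58 per share

kr 0.58 per share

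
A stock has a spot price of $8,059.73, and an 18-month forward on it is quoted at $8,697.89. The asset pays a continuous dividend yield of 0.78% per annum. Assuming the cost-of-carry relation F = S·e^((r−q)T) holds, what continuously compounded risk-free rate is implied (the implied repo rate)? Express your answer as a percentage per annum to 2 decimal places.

5.86%

From F = S·e^((r−q)T): (r − q) = ln(F/S)/T
ln(8697.89/8059.73) = ln(1.079179) = 0.076201
(r − q) = 0.076201 / (18/12) = 0.050801
r = ln(F/S)/T + q = 0.050801 + 0.0078 = 0.058601
r = 5.86%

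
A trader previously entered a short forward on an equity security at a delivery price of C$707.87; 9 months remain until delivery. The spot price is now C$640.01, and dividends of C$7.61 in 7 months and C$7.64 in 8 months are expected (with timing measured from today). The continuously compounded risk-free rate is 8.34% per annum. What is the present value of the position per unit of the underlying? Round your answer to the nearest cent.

PV(remaining dividends) I = 7.61·e^(−0.0834·7/12) + 7.64·e^(−0.0834·8/12) = 14.4754
Current forward F = (S − I)·e^(rT) = (640.01 − 14.4754)·e^(0.0834·9/12) = 625.5346 × 1.064548 = 665.9116
Value (long) = (F − K)·e^(−rT) = (665.9116 − 707.87) × 0.939366 = -39.4143
Short position value = −(long value) = C$39.41

C$39.41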